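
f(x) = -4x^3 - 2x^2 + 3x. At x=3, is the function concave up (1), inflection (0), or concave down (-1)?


Concavity is determined by the sign of f''(x).
f(x) = -4x^3 - 2x^2 + 3x
f'(x) = -12x^2 - 4x + 3
f''(x) = -24x - 4
f''(3) = -24 * 3 - 4
= -72 - 4
= -76
Since f''(3) < 0, the function is concave down (-1)

-1


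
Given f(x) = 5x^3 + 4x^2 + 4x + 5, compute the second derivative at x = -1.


First derivative:
f'(x) = 15x^2 + 8x + 4
Second derivative:
f''(x) = 30x + 8
Substitute x = -1:
f''(-1) = 30 * (-1) + 8
= -30 + 8
= -22

-22


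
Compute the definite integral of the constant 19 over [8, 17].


The integral of a constant k over [a, b] equals k * (b - a).
integral from 8 to 17 of 19 dx
= 19 * (17 - 8)
= 19 * 9
= 171

171


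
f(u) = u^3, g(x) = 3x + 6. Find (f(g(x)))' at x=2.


Using the chain rule: (f(g(x)))' = f'(g(x)) * g'(x)
First, find g(2):
g(2) = 3 * 2 + 6 = 12
Next, f'(u) = 3u^2
And g'(x) = 3
So f'(g(2)) * g'(2)
= 3 * 12^2 * 3
= 3 * 144 * 3
= 1296

1296


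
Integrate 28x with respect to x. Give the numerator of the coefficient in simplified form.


Apply the power rule for integration:
integral of ax^n dx = a/(n+1) * x^(n+1) + C
integral of 28x dx
= 28/2 * x^2 + C
= 14 * x^2 + C
The coefficient in lowest terms is 14 = 14/1, so its numerator is 14

14


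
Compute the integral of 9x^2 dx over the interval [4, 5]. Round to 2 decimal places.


Find the antiderivative of 9x^2:
F(x) = 9/3 * x^3
Apply the Fundamental Theorem of Calculus:
F(5) - F(4)
= 9/3 * 5^3 - 9/3 * 4^3
= 9/3 * (125 - 64)
= 9/3 * 61
= 183 = 183.00

183.00


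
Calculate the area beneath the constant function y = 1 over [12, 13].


The area under a constant function y = 1 is a rectangle.
Width = 13 - 12 = 1
Height = 1
Area = width * height
= 1 * 1
= 1

1


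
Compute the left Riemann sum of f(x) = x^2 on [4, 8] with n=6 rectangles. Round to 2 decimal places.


Left Riemann sum uses left endpoints of each subinterval.
Interval: [4, 8], n = 6
dx = (8 - 4) / 6 = 2/3
Left endpoints: [4, 14/3, 16/3, 6, 20/3, 22/3]
f values: [16, 196/9, 256/9, 36, 400/9, 484/9]
Sum = dx * (sum of f values)
= 2/3 * 1804/9
= 3608/27 ≈ 133.63

133.63


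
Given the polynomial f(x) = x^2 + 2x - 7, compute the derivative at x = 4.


Differentiate term by term using power and sum rules:
f(x) = x^2 + 2x - 7
f'(x) = 2x + 2
Substitute x = 4:
f'(4) = 2 * 4 + 2
= 8 + 2
= 10

10


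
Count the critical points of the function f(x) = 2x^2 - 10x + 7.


Find where f'(x) = 0:
f'(x) = 4x - 10
Set f'(x) = 0:
4x - 10 = 0
x = 10 / 4 = 5/2
This is a linear equation in x, so there is exactly one solution.
Number of critical points: 1

1


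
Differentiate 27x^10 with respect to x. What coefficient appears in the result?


We apply the power rule: d/dx [ax^n] = a*n * x^(n-1)
d/dx [27x^10]
= 27 * 10 * x^(10-1)
= 270x^9
The coefficient is 270

270


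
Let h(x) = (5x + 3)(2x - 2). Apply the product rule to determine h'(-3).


Let u(x) = 5x + 3 and v(x) = 2x - 2
u'(x) = 5
v'(x) = 2
Product rule: h'(x) = u'(x)*v(x) + u(x)*v'(x)
= 5 * (2x - 2) + (5x + 3) * 2
At x = -3:
u(-3) = 5 * (-3) + 3 = -12
v(-3) = 2 * (-3) - 2 = -8
h'(-3) = 5 * (-8) + (-12) * 2
= -40 - 24
= -64

-64


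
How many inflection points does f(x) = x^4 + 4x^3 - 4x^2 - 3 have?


Inflection points occur where f''(x) = 0 and concavity changes.
f(x) = x^4 + 4x^3 - 4x^2 - 3
f'(x) = 4x^3 + 12x^2 - 8x
f''(x) = 12x^2 + 24x - 8
This is a quadratic in x. Use the discriminant to count real roots.
Discriminant = (24)^2 - 4 * 12 * (-8)
= 576 - (-384)
= 960
Since discriminant > 0, f''(x) = 0 has 2 distinct real solutions.
A quadratic with two distinct real roots changes sign at each root, so concavity changes at both.
Number of inflection points: 2

2


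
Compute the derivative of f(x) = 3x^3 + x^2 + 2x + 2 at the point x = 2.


Differentiate f(x) = 3x^3 + x^2 + 2x + 2 term by term:
f'(x) = 9x^2 + 2x + 2
Substitute x = 2:
f'(2) = 9 * 2^2 + 2 * 2 + 2
= 36 + 4 + 2
= 42

42


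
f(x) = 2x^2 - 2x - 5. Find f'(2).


Differentiate term by term using power and sum rules:
f(x) = 2x^2 - 2x - 5
f'(x) = 4x - 2
Substitute x = 2:
f'(2) = 4 * 2 - 2
= 8 - 2
= 6

6


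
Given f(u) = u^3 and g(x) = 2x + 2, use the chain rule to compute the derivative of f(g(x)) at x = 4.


Using the chain rule: (f(g(x)))' = f'(g(x)) * g'(x)
First, find g(4):
g(4) = 2 * 4 + 2 = 10
Next, f'(u) = 3u^2
And g'(x) = 2
So f'(g(4)) * g'(4)
= 3 * 10^2 * 2
= 3 * 100 * 2
= 600

600


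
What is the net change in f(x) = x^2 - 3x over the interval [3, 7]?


Net change = f(b) - f(a)
f(x) = x^2 - 3x
Compute f(7):
f(7) = 1 * 7^2 - 3 * 7 + 0
= 49 - 21 + 0
= 28
Compute f(3):
f(3) = 1 * 3^2 - 3 * 3 + 0
= 9 - 9 + 0
= 0
Net change = 28 - 0 = 28

28


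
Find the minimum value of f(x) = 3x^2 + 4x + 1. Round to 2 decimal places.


For a quadratic f(x) = ax^2 + bx + c with a > 0, the minimum is at the vertex.
Vertex x-coordinate: x = -b/(2a)
x = -(4) / (2 * 3)
x = -4/6 = -2/3
Substitute back to find the minimum value:
f(-2/3) = 3 * (-2/3)^2 + 4 * (-2/3) + 1
= 4/3 - 8/3 + 1
= -1/3 ≈ -0.33

-0.33


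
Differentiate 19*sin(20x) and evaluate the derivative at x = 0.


Apply the chain rule to differentiate 19*sin(20x):
d/dx [19*sin(20x)]
= 19 * cos(20x) * d/dx(20x)
= 19 * 20 * cos(20x)
= 380 * cos(20x)
Evaluate at x = 0:
= 380 * cos(0)
= 380 * 1
= 380

380


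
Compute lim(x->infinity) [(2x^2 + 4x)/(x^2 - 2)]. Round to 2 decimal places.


For limits at infinity with equal-degree polynomials,
we compare leading coefficients.
Numerator leading term: 2x^2
Denominator leading term: x^2
Divide both by x^2:
lim = (2 + 4/x) / (1 - 2/x^2)
As x -> infinity, the 1/x and 1/x^2 terms vanish:
= 2/1 = 2 = 2.00

2.00


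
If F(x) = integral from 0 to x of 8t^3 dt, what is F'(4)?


By the Fundamental Theorem of Calculus (Part 1):
If F(x) = integral from 0 to x of f(t) dt, then F'(x) = f(x)
Here f(t) = 8t^3
So F'(x) = 8x^3
Evaluate at x = 4:
F'(4) = 8 * 4^3
= 8 * 64
= 512

512


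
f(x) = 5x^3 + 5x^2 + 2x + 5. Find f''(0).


First derivative:
f'(x) = 15x^2 + 10x + 2
Second derivative:
f''(x) = 30x + 10
Substitute x = 0:
f''(0) = 30 * 0 + 10
= 0 + 10
= 10

10


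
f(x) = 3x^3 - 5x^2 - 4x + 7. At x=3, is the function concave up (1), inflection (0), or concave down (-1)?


Concavity is determined by the sign of f''(x).
f(x) = 3x^3 - 5x^2 - 4x + 7
f'(x) = 9x^2 - 10x - 4
f''(x) = 18x - 10
f''(3) = 18 * 3 - 10
= 54 - 10
= 44
Since f''(3) > 0, the function is concave up (1)

1


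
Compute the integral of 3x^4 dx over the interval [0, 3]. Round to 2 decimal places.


Find the antiderivative of 3x^4:
F(x) = 3/5 * x^5
Apply the Fundamental Theorem of Calculus:
F(3) - F(0)
= 3/5 * 3^5 - 3/5 * 0^5
= 3/5 * (243 - 0)
= 3/5 * 243
= 729/5 = 145.80

145.80


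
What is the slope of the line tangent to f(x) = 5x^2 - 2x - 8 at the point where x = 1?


The slope of the tangent line equals f'(x) at the point.
f(x) = 5x^2 - 2x - 8
f'(x) = 10x - 2
At x = 1:
f'(1) = 10 * 1 - 2
= 10 - 2
= 8

8


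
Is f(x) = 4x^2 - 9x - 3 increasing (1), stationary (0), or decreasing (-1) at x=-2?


Compute f'(x) to determine behavior:
f'(x) = 8x - 9
f'(-2) = 8 * (-2) - 9
= -16 - 9
= -25
Since f'(-2) < 0, the function is decreasing (-1)

-1


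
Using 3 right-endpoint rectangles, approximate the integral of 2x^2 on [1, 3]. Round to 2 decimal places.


Right Riemann sum uses right endpoints of each subinterval.
Interval: [1, 3], n = 3
dx = (3 - 1) / 3 = 2/3
Right endpoints: [5/3, 7/3, 3]
f values: [50/9, 98/9, 18]
Sum = dx * (sum of f values)
= 2/3 * 310/9
= 620/27 ≈ 22.96

22.96


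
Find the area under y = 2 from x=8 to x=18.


The area under a constant function y = 2 is a rectangle.
Width = 18 - 8 = 10
Height = 2
Area = width * height
= 10 * 2
= 20

20


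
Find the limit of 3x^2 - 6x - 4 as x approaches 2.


Since polynomials are continuous, we use direct substitution.
lim(x->2) of 3x^2 - 6x - 4
= 3 * 2^2 - 6 * 2 - 4
= 12 - 12 - 4
= -4

-4


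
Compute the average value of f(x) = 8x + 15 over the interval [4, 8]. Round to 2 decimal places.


Average value = 1/(b-a) * integral from a to b of f(x) dx
First compute the integral of 8x + 15:
F(x) = 4x^2 + 15x
F(8) = 4 * 64 + 15 * 8 = 376
F(4) = 4 * 16 + 15 * 4 = 124
Integral = 376 - 124 = 252
Average = 252 / (8 - 4) = 252 / 4
= 63 = 63.00

63.00


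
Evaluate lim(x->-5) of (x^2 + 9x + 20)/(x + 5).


Direct substitution gives 0/0, so we factor the numerator.
Factor: (x^2 + 9x + 20) = (x + 5)(x + 4)
Cancel the common factor (x + 5):
(x^2 + 9x + 20)/(x + 5) = (x + 4)
Now substitute x = -5:
= (-5) - (-4) = -1

-1


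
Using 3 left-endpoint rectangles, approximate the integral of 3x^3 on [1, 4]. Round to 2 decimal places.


Left Riemann sum uses left endpoints of each subinterval.
Interval: [1, 4], n = 3
dx = (4 - 1) / 3 = 1
Left endpoints: [1, 2, 3]
f values: [3, 24, 81]
Sum = dx * (sum of f values)
= 1 * 108
= 108 = 108.00

108.00


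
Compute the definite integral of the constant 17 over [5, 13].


The integral of a constant k over [a, b] equals k * (b - a).
integral from 5 to 13 of 17 dx
= 17 * (13 - 5)
= 17 * 8
= 136

136


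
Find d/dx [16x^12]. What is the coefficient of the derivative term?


We apply the power rule: d/dx [ax^n] = a*n * x^(n-1)
d/dx [16x^12]
= 16 * 12 * x^(12-1)
= 192x^11
The coefficient is 192

192


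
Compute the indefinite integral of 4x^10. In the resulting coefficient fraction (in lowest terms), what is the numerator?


Apply the power rule for integration:
integral of ax^n dx = a/(n+1) * x^(n+1) + C
integral of 4x^10 dx
= 4/11 * x^11 + C
The coefficient in lowest terms is 4/11, and its numerator is 4

4


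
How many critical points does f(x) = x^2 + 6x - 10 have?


Find where f'(x) = 0:
f'(x) = 2x + 6
Set f'(x) = 0:
2x + 6 = 0
x = -6 / 2 = -3
This is a linear equation in x, so there is exactly one solution.
Number of critical points: 1

1


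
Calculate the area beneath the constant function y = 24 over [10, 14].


The area under a constant function y = 24 is a rectangle.
Width = 14 - 10 = 4
Height = 24
Area = width * height
= 4 * 24
= 96

96


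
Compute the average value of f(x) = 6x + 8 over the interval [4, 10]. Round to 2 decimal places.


Average value = 1/(b-a) * integral from a to b of f(x) dx
First compute the integral of 6x + 8:
F(x) = 3x^2 + 8x
F(10) = 3 * 100 + 8 * 10 = 380
F(4) = 3 * 16 + 8 * 4 = 80
Integral = 380 - 80 = 300
Average = 300 / (10 - 4) = 300 / 6
= 50 = 50.00

50.00


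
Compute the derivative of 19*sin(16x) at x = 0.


Apply the chain rule to differentiate 19*sin(16x):
d/dx [19*sin(16x)]
= 19 * cos(16x) * d/dx(16x)
= 19 * 16 * cos(16x)
= 304 * cos(16x)
Evaluate at x = 0:
= 304 * cos(0)
= 304 * 1
= 304

304


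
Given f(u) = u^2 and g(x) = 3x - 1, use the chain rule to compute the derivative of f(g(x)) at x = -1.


Using the chain rule: (f(g(x)))' = f'(g(x)) * g'(x)
First, find g(-1):
g(-1) = 3 * (-1) - 1 = -4
Next, f'(u) = 2u
And g'(x) = 3
So f'(g(-1)) * g'(-1)
= 2 * (-4) * 3
= -24

-24


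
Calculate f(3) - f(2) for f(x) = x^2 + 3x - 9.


Net change = f(b) - f(a)
f(x) = x^2 + 3x - 9
Compute f(3):
f(3) = 1 * 3^2 + 3 * 3 - 9
= 9 + 9 - 9
= 9
Compute f(2):
f(2) = 1 * 2^2 + 3 * 2 - 9
= 4 + 6 - 9
= 1
Net change = 9 - 1 = 8

8


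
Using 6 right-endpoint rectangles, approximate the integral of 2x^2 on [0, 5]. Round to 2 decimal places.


Right Riemann sum uses right endpoints of each subinterval.
Interval: [0, 5], n = 6
dx = (5 - 0) / 6 = 5/6
Right endpoints: [5/6, 5/3, 5/2, 10/3, 25/6, 5]
f values: [25/18, 50/9, 25/2, 200/9, 625/18, 50]
Sum = dx * (sum of f values)
= 5/6 * 2275/18
= 11375/108 ≈ 105.32

105.32


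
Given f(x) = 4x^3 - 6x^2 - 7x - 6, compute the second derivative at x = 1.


First derivative:
f'(x) = 12x^2 - 12x - 7
Second derivative:
f''(x) = 24x - 12
Substitute x = 1:
f''(1) = 24 * 1 - 12
= 24 - 12
= 12

12


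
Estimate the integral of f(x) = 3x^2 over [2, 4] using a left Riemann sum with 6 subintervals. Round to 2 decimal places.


Left Riemann sum uses left endpoints of each subinterval.
Interval: [2, 4], n = 6
dx = (4 - 2) / 6 = 1/3
Left endpoints: [2, 7/3, 8/3, 3, 10/3, 11/3]
f values: [12, 49/3, 64/3, 27, 100/3, 121/3]
Sum = dx * (sum of f values)
= 1/3 * 451/3
= 451/9 ≈ 50.11

50.11


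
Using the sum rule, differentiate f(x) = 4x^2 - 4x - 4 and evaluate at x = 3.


Differentiate term by term using power and sum rules:
f(x) = 4x^2 - 4x - 4
f'(x) = 8x - 4
Substitute x = 3:
f'(3) = 8 * 3 - 4
= 24 - 4
= 20

20


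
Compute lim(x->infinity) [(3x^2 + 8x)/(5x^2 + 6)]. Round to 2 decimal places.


For limits at infinity with equal-degree polynomials,
we compare leading coefficients.
Numerator leading term: 3x^2
Denominator leading term: 5x^2
Divide both by x^2:
lim = (3 + 8/x) / (5 + 6/x^2)
As x -> infinity, the 1/x and 1/x^2 terms vanish:
= 3/5 = 0.60

0.60


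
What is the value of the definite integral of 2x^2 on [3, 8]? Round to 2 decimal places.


Find the antiderivative of 2x^2:
F(x) = 2/3 * x^3
Apply the Fundamental Theorem of Calculus:
F(8) - F(3)
= 2/3 * 8^3 - 2/3 * 3^3
= 2/3 * (512 - 27)
= 2/3 * 485
= 970/3 ≈ 323.33

323.33


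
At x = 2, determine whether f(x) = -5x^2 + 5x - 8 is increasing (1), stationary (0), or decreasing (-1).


Compute f'(x) to determine behavior:
f'(x) = -10x + 5
f'(2) = -10 * 2 + 5
= -20 + 5
= -15
Since f'(2) < 0, the function is decreasing (-1)

-1


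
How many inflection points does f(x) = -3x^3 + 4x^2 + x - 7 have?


Inflection points occur where f''(x) = 0 and concavity changes.
f(x) = -3x^3 + 4x^2 + x - 7
f'(x) = -9x^2 + 8x + 1
f''(x) = -18x + 8
Set f''(x) = 0:
-18x + 8 = 0
x = -8 / (-18) = 4/9
Since f''(x) is linear (degree 1), it changes sign at this point.
Therefore there is exactly 1 inflection point.

1


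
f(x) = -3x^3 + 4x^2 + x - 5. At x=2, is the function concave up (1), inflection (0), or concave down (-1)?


Concavity is determined by the sign of f''(x).
f(x) = -3x^3 + 4x^2 + x - 5
f'(x) = -9x^2 + 8x + 1
f''(x) = -18x + 8
f''(2) = -18 * 2 + 8
= -36 + 8
= -28
Since f''(2) < 0, the function is concave down (-1)

-1


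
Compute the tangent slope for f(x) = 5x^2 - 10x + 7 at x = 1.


The slope of the tangent line equals f'(x) at the point.
f(x) = 5x^2 - 10x + 7
f'(x) = 10x - 10
At x = 1:
f'(1) = 10 * 1 - 10
= 10 - 10
= 0

0


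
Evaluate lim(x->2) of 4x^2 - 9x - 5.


Since polynomials are continuous, we use direct substitution.
lim(x->2) of 4x^2 - 9x - 5
= 4 * 2^2 - 9 * 2 - 5
= 16 - 18 - 5
= -7

-7


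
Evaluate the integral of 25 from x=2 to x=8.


The integral of a constant k over [a, b] equals k * (b - a).
integral from 2 to 8 of 25 dx
= 25 * (8 - 2)
= 25 * 6
= 150

150


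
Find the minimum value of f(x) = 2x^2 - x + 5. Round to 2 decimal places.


For a quadratic f(x) = ax^2 + bx + c with a > 0, the minimum is at the vertex.
Vertex x-coordinate: x = -b/(2a)
x = -(-1) / (2 * 2)
x = 1/4
Substitute back to find the minimum value:
f(1/4) = 2 * (1/4)^2 - 1 * (1/4) + 5
= 1/8 - 1/4 + 5
= 39/8 ≈ 4.88

4.88


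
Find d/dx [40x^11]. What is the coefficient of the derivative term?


We apply the power rule: d/dx [ax^n] = a*n * x^(n-1)
d/dx [40x^11]
= 40 * 11 * x^(11-1)
= 440x^10
The coefficient is 440

440


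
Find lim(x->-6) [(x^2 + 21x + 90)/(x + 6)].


Direct substitution gives 0/0, so we factor the numerator.
Factor: (x^2 + 21x + 90) = (x + 6)(x + 15)
Cancel the common factor (x + 6):
(x^2 + 21x + 90)/(x + 6) = (x + 15)
Now substitute x = -6:
= (-6) - (-15) = 9

9


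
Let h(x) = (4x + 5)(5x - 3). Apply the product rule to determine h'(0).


Let u(x) = 4x + 5 and v(x) = 5x - 3
u'(x) = 4
v'(x) = 5
Product rule: h'(x) = u'(x)*v(x) + u(x)*v'(x)
= 4 * (5x - 3) + (4x + 5) * 5
At x = 0:
u(0) = 4 * 0 + 5 = 5
v(0) = 5 * 0 - 3 = -3
h'(0) = 4 * (-3) + 5 * 5
= -12 + 25
= 13

13


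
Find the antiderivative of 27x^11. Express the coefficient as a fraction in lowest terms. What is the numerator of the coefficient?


Apply the power rule for integration:
integral of ax^n dx = a/(n+1) * x^(n+1) + C
integral of 27x^11 dx
= 27/12 * x^12 + C
= 9/4 * x^12 + C
The coefficient in lowest terms is 9/4, and its numerator is 9

9


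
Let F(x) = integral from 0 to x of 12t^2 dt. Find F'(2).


By the Fundamental Theorem of Calculus (Part 1):
If F(x) = integral from 0 to x of f(t) dt, then F'(x) = f(x)
Here f(t) = 12t^2
So F'(x) = 12x^2
Evaluate at x = 2:
F'(2) = 12 * 2^2
= 12 * 4
= 48

48


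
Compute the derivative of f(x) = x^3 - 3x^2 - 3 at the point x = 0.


Differentiate f(x) = x^3 - 3x^2 - 3 term by term:
f'(x) = 3x^2 - 6x
Substitute x = 0:
f'(0) = 3 * 0^2 - 6 * 0 + 0
= 0 + 0 + 0
= 0

0


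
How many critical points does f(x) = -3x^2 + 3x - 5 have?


Find where f'(x) = 0:
f'(x) = -6x + 3
Set f'(x) = 0:
-6x + 3 = 0
x = -3 / (-6) = 1/2
This is a linear equation in x, so there is exactly one solution.
Number of critical points: 1

1


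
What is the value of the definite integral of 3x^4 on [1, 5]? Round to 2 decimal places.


Find the antiderivative of 3x^4:
F(x) = 3/5 * x^5
Apply the Fundamental Theorem of Calculus:
F(5) - F(1)
= 3/5 * 5^5 - 3/5 * 1^5
= 3/5 * (3125 - 1)
= 3/5 * 3124
= 9372/5 = 1874.40

1874.40


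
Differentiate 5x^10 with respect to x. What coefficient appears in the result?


We apply the power rule: d/dx [ax^n] = a*n * x^(n-1)
d/dx [5x^10]
= 5 * 10 * x^(10-1)
= 50x^9
The coefficient is 50

50


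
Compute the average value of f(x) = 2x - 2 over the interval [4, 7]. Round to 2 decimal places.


Average value = 1/(b-a) * integral from a to b of f(x) dx
First compute the integral of 2x - 2:
F(x) = x^2 - 2x
F(7) = 1 * 49 - 2 * 7 = 35
F(4) = 1 * 16 - 2 * 4 = 8
Integral = 35 - 8 = 27
Average = 27 / (7 - 4) = 27 / 3
= 9 = 9.00

9.00


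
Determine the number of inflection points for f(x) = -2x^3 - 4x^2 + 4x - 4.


Inflection points occur where f''(x) = 0 and concavity changes.
f(x) = -2x^3 - 4x^2 + 4x - 4
f'(x) = -6x^2 - 8x + 4
f''(x) = -12x - 8
Set f''(x) = 0:
-12x - 8 = 0
x = 8 / (-12) = -2/3
Since f''(x) is linear (degree 1), it changes sign at this point.
Therefore there is exactly 1 inflection point.

1


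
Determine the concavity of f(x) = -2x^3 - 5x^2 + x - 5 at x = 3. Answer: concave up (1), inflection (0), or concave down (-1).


Concavity is determined by the sign of f''(x).
f(x) = -2x^3 - 5x^2 + x - 5
f'(x) = -6x^2 - 10x + 1
f''(x) = -12x - 10
f''(3) = -12 * 3 - 10
= -36 - 10
= -46
Since f''(3) < 0, the function is concave down (-1)

-1


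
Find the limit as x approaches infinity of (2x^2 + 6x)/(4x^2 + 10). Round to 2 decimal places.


For limits at infinity with equal-degree polynomials,
we compare leading coefficients.
Numerator leading term: 2x^2
Denominator leading term: 4x^2
Divide both by x^2:
lim = (2 + 6/x) / (4 + 10/x^2)
As x -> infinity, the 1/x and 1/x^2 terms vanish:
= 2/4 = 1/2 = 0.50

0.50


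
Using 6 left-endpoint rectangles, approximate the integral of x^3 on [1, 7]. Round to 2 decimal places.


Left Riemann sum uses left endpoints of each subinterval.
Interval: [1, 7], n = 6
dx = (7 - 1) / 6 = 1
Left endpoints: [1, 2, 3, 4, 5, 6]
f values: [1, 8, 27, 64, 125, 216]
Sum = dx * (sum of f values)
= 1 * 441
= 441 = 441.00

441.00


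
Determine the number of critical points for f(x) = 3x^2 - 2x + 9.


Find where f'(x) = 0:
f'(x) = 6x - 2
Set f'(x) = 0:
6x - 2 = 0
x = 2 / 6 = 1/3
This is a linear equation in x, so there is exactly one solution.
Number of critical points: 1

1


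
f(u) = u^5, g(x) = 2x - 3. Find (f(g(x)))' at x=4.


Using the chain rule: (f(g(x)))' = f'(g(x)) * g'(x)
First, find g(4):
g(4) = 2 * 4 - 3 = 5
Next, f'(u) = 5u^4
And g'(x) = 2
So f'(g(4)) * g'(4)
= 5 * 5^4 * 2
= 5 * 625 * 2
= 6250

6250


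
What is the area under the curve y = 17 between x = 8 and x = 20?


The area under a constant function y = 17 is a rectangle.
Width = 20 - 8 = 12
Height = 17
Area = width * height
= 12 * 17
= 204

204


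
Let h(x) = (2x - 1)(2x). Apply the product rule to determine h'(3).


Let u(x) = 2x - 1 and v(x) = 2x
u'(x) = 2
v'(x) = 2
Product rule: h'(x) = u'(x)*v(x) + u(x)*v'(x)
= 2 * (2x) + (2x - 1) * 2
At x = 3:
u(3) = 2 * 3 - 1 = 5
v(3) = 2 * 3 + 0 = 6
h'(3) = 2 * 6 + 5 * 2
= 12 + 10
= 22

22


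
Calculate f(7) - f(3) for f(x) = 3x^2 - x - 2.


Net change = f(b) - f(a)
f(x) = 3x^2 - x - 2
Compute f(7):
f(7) = 3 * 7^2 - 1 * 7 - 2
= 147 - 7 - 2
= 138
Compute f(3):
f(3) = 3 * 3^2 - 1 * 3 - 2
= 27 - 3 - 2
= 22
Net change = 138 - 22 = 116

116


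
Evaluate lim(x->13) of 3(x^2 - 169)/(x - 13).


Direct substitution gives 0/0, so we factor the numerator.
Factor: 3(x^2 - 169) = 3 * (x - 13)(x + 13)
Cancel the common factor (x - 13):
3(x^2 - 169)/(x - 13) = 3 * (x + 13)
Now substitute x = 13:
= 3 * (13 + 13) = 78

78


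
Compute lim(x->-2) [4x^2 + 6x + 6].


Since polynomials are continuous, we use direct substitution.
lim(x->-2) of 4x^2 + 6x + 6
= 4 * (-2)^2 + 6 * (-2) + 6
= 16 - 12 + 6
= 10

10


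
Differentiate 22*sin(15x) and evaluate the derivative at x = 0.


Apply the chain rule to differentiate 22*sin(15x):
d/dx [22*sin(15x)]
= 22 * cos(15x) * d/dx(15x)
= 22 * 15 * cos(15x)
= 330 * cos(15x)
Evaluate at x = 0:
= 330 * cos(0)
= 330 * 1
= 330

330


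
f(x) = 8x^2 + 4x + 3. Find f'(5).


Differentiate term by term using power and sum rules:
f(x) = 8x^2 + 4x + 3
f'(x) = 16x + 4
Substitute x = 5:
f'(5) = 16 * 5 + 4
= 80 + 4
= 84

84


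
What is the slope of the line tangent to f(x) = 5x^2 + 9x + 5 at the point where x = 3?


The slope of the tangent line equals f'(x) at the point.
f(x) = 5x^2 + 9x + 5
f'(x) = 10x + 9
At x = 3:
f'(3) = 10 * 3 + 9
= 30 + 9
= 39

39


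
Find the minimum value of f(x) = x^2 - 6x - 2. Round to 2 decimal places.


For a quadratic f(x) = ax^2 + bx + c with a > 0, the minimum is at the vertex.
Vertex x-coordinate: x = -b/(2a)
x = -(-6) / (2 * 1)
x = 6/2 = 3
Substitute back to find the minimum value:
f(3) = 1 * 3^2 - 6 * 3 - 2
= 9 - 18 - 2
= -11 = -11.00

-11.00


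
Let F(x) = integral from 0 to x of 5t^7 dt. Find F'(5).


By the Fundamental Theorem of Calculus (Part 1):
If F(x) = integral from 0 to x of f(t) dt, then F'(x) = f(x)
Here f(t) = 5t^7
So F'(x) = 5x^7
Evaluate at x = 5:
F'(5) = 5 * 5^7
= 5 * 78125
= 390625

390625


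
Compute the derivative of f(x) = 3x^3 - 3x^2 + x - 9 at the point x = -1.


Differentiate f(x) = 3x^3 - 3x^2 + x - 9 term by term:
f'(x) = 9x^2 - 6x + 1
Substitute x = -1:
f'(-1) = 9 * (-1)^2 - 6 * (-1) + 1
= 9 + 6 + 1
= 16

16


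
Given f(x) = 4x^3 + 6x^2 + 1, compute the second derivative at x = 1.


First derivative:
f'(x) = 12x^2 + 12x
Second derivative:
f''(x) = 24x + 12
Substitute x = 1:
f''(1) = 24 * 1 + 12
= 24 + 12
= 36

36


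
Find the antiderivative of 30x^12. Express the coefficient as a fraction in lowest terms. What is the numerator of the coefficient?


Apply the power rule for integration:
integral of ax^n dx = a/(n+1) * x^(n+1) + C
integral of 30x^12 dx
= 30/13 * x^13 + C
The coefficient in lowest terms is 30/13, and its numerator is 30

30


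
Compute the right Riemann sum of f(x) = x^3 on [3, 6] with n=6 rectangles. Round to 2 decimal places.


Right Riemann sum uses right endpoints of each subinterval.
Interval: [3, 6], n = 6
dx = (6 - 3) / 6 = 1/2
Right endpoints: [7/2, 4, 9/2, 5, 11/2, 6]
f values: [343/8, 64, 729/8, 125, 1331/8, 216]
Sum = dx * (sum of f values)
= 1/2 * 5643/8
= 5643/16 ≈ 352.69

352.69


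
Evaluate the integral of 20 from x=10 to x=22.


The integral of a constant k over [a, b] equals k * (b - a).
integral from 10 to 22 of 20 dx
= 20 * (22 - 10)
= 20 * 12
= 240

240


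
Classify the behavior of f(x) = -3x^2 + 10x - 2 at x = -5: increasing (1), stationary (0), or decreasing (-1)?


Compute f'(x) to determine behavior:
f'(x) = -6x + 10
f'(-5) = -6 * (-5) + 10
= 30 + 10
= 40
Since f'(-5) > 0, the function is increasing (1)

1


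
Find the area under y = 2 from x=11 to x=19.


The area under a constant function y = 2 is a rectangle.
Width = 19 - 11 = 8
Height = 2
Area = width * height
= 8 * 2
= 16

16


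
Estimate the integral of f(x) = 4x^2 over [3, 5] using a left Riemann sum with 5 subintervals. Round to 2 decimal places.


Left Riemann sum uses left endpoints of each subinterval.
Interval: [3, 5], n = 5
dx = (5 - 3) / 5 = 2/5
Left endpoints: [3, 17/5, 19/5, 21/5, 23/5]
f values: [36, 1156/25, 1444/25, 1764/25, 2116/25]
Sum = dx * (sum of f values)
= 2/5 * 1476/5
= 2952/25 = 118.08

118.08


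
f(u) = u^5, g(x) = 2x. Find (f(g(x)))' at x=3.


Using the chain rule: (f(g(x)))' = f'(g(x)) * g'(x)
First, find g(3):
g(3) = 2 * 3 + 0 = 6
Next, f'(u) = 5u^4
And g'(x) = 2
So f'(g(3)) * g'(3)
= 5 * 6^4 * 2
= 5 * 1296 * 2
= 12960

12960


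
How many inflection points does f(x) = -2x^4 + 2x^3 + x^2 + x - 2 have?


Inflection points occur where f''(x) = 0 and concavity changes.
f(x) = -2x^4 + 2x^3 + x^2 + x - 2
f'(x) = -8x^3 + 6x^2 + 2x + 1
f''(x) = -24x^2 + 12x + 2
This is a quadratic in x. Use the discriminant to count real roots.
Discriminant = (12)^2 - 4 * (-24) * 2
= 144 - (-192)
= 336
Since discriminant > 0, f''(x) = 0 has 2 distinct real solutions.
A quadratic with two distinct real roots changes sign at each root, so concavity changes at both.
Number of inflection points: 2

2


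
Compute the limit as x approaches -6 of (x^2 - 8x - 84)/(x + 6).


Direct substitution gives 0/0, so we factor the numerator.
Factor: (x^2 - 8x - 84) = (x + 6)(x - 14)
Cancel the common factor (x + 6):
(x^2 - 8x - 84)/(x + 6) = (x - 14)
Now substitute x = -6:
= (-6) - (14) = -20

-20


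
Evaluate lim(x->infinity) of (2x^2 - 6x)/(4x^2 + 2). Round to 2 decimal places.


For limits at infinity with equal-degree polynomials,
we compare leading coefficients.
Numerator leading term: 2x^2
Denominator leading term: 4x^2
Divide both by x^2:
lim = (2 - 6/x) / (4 + 2/x^2)
As x -> infinity, the 1/x and 1/x^2 terms vanish:
= 2/4 = 1/2 = 0.50

0.50


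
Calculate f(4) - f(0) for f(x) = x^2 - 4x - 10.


Net change = f(b) - f(a)
f(x) = x^2 - 4x - 10
Compute f(4):
f(4) = 1 * 4^2 - 4 * 4 - 10
= 16 - 16 - 10
= -10
Compute f(0):
f(0) = 1 * 0^2 - 4 * 0 - 10
= 0 + 0 - 10
= -10
Net change = -10 - (-10) = 0

0


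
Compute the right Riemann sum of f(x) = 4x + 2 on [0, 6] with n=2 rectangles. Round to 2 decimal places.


Right Riemann sum uses right endpoints of each subinterval.
Interval: [0, 6], n = 2
dx = (6 - 0) / 2 = 3
Right endpoints: [3, 6]
f values: [14, 26]
Sum = dx * (sum of f values)
= 3 * 40
= 120 = 120.00

120.00


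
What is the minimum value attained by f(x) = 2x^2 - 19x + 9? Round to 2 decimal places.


For a quadratic f(x) = ax^2 + bx + c with a > 0, the minimum is at the vertex.
Vertex x-coordinate: x = -b/(2a)
x = -(-19) / (2 * 2)
x = 19/4
Substitute back to find the minimum value:
f(19/4) = 2 * (19/4)^2 - 19 * (19/4) + 9
= 361/8 - 361/4 + 9
= -289/8 ≈ -36.13

-36.13


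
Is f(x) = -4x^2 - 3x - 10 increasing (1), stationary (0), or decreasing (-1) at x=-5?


Compute f'(x) to determine behavior:
f'(x) = -8x - 3
f'(-5) = -8 * (-5) - 3
= 40 - 3
= 37
Since f'(-5) > 0, the function is increasing (1)

1


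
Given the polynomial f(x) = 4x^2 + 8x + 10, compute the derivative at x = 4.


Differentiate term by term using power and sum rules:
f(x) = 4x^2 + 8x + 10
f'(x) = 8x + 8
Substitute x = 4:
f'(4) = 8 * 4 + 8
= 32 + 8
= 40

40


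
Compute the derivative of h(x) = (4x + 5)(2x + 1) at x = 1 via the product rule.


Let u(x) = 4x + 5 and v(x) = 2x + 1
u'(x) = 4
v'(x) = 2
Product rule: h'(x) = u'(x)*v(x) + u(x)*v'(x)
= 4 * (2x + 1) + (4x + 5) * 2
At x = 1:
u(1) = 4 * 1 + 5 = 9
v(1) = 2 * 1 + 1 = 3
h'(1) = 4 * 3 + 9 * 2
= 12 + 18
= 30

30


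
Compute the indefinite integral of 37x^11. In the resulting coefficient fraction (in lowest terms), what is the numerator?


Apply the power rule for integration:
integral of ax^n dx = a/(n+1) * x^(n+1) + C
integral of 37x^11 dx
= 37/12 * x^12 + C
The coefficient in lowest terms is 37/12, and its numerator is 37

37


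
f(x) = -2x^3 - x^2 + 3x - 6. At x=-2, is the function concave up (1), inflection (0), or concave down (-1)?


Concavity is determined by the sign of f''(x).
f(x) = -2x^3 - x^2 + 3x - 6
f'(x) = -6x^2 - 2x + 3
f''(x) = -12x - 2
f''(-2) = -12 * (-2) - 2
= 24 - 2
= 22
Since f''(-2) > 0, the function is concave up (1)

1


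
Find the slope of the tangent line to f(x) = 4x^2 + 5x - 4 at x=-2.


The slope of the tangent line equals f'(x) at the point.
f(x) = 4x^2 + 5x - 4
f'(x) = 8x + 5
At x = -2:
f'(-2) = 8 * (-2) + 5
= -16 + 5
= -11

-11


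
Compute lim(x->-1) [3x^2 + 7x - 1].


Since polynomials are continuous, we use direct substitution.
lim(x->-1) of 3x^2 + 7x - 1
= 3 * (-1)^2 + 7 * (-1) - 1
= 3 - 7 - 1
= -5

-5


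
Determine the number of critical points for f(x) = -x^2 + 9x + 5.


Find where f'(x) = 0:
f'(x) = -2x + 9
Set f'(x) = 0:
-2x + 9 = 0
x = -9 / (-2) = 9/2
This is a linear equation in x, so there is exactly one solution.
Number of critical points: 1

1


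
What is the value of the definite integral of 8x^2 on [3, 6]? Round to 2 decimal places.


Find the antiderivative of 8x^2:
F(x) = 8/3 * x^3
Apply the Fundamental Theorem of Calculus:
F(6) - F(3)
= 8/3 * 6^3 - 8/3 * 3^3
= 8/3 * (216 - 27)
= 8/3 * 189
= 504 = 504.00

504.00


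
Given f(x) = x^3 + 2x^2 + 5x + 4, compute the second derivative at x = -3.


First derivative:
f'(x) = 3x^2 + 4x + 5
Second derivative:
f''(x) = 6x + 4
Substitute x = -3:
f''(-3) = 6 * (-3) + 4
= -18 + 4
= -14

-14


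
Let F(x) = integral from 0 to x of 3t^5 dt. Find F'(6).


By the Fundamental Theorem of Calculus (Part 1):
If F(x) = integral from 0 to x of f(t) dt, then F'(x) = f(x)
Here f(t) = 3t^5
So F'(x) = 3x^5
Evaluate at x = 6:
F'(6) = 3 * 6^5
= 3 * 7776
= 23328

23328


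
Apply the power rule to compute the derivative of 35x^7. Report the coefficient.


We apply the power rule: d/dx [ax^n] = a*n * x^(n-1)
d/dx [35x^7]
= 35 * 7 * x^(7-1)
= 245x^6
The coefficient is 245

245


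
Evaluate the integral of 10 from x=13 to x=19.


The integral of a constant k over [a, b] equals k * (b - a).
integral from 13 to 19 of 10 dx
= 10 * (19 - 13)
= 10 * 6
= 60

60


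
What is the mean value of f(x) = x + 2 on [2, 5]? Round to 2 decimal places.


Average value = 1/(b-a) * integral from a to b of f(x) dx
First compute the integral of x + 2:
F(x) = (1/2)x^2 + 2x
F(5) = 1/2 * 25 + 2 * 5 = 45/2
F(2) = 1/2 * 4 + 2 * 2 = 6
Integral = 45/2 - 6 = 33/2
Average = (33/2) / (5 - 2) = (33/2) / 3
= 11/2 = 5.50

5.50


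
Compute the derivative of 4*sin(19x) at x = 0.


Apply the chain rule to differentiate 4*sin(19x):
d/dx [4*sin(19x)]
= 4 * cos(19x) * d/dx(19x)
= 4 * 19 * cos(19x)
= 76 * cos(19x)
Evaluate at x = 0:
= 76 * cos(0)
= 76 * 1
= 76

76


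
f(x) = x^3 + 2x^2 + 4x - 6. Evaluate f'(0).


Differentiate f(x) = x^3 + 2x^2 + 4x - 6 term by term:
f'(x) = 3x^2 + 4x + 4
Substitute x = 0:
f'(0) = 3 * 0^2 + 4 * 0 + 4
= 0 + 0 + 4
= 4

4


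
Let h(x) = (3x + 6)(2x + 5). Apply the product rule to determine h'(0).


Let u(x) = 3x + 6 and v(x) = 2x + 5
u'(x) = 3
v'(x) = 2
Product rule: h'(x) = u'(x)*v(x) + u(x)*v'(x)
= 3 * (2x + 5) + (3x + 6) * 2
At x = 0:
u(0) = 3 * 0 + 6 = 6
v(0) = 2 * 0 + 5 = 5
h'(0) = 3 * 5 + 6 * 2
= 15 + 12
= 27

27


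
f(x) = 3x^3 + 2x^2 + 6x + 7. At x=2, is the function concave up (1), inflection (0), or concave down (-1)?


Concavity is determined by the sign of f''(x).
f(x) = 3x^3 + 2x^2 + 6x + 7
f'(x) = 9x^2 + 4x + 6
f''(x) = 18x + 4
f''(2) = 18 * 2 + 4
= 36 + 4
= 40
Since f''(2) > 0, the function is concave up (1)

1


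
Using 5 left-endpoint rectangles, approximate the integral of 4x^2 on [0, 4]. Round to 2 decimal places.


Left Riemann sum uses left endpoints of each subinterval.
Interval: [0, 4], n = 5
dx = (4 - 0) / 5 = 4/5
Left endpoints: [0, 4/5, 8/5, 12/5, 16/5]
f values: [0, 64/25, 256/25, 576/25, 1024/25]
Sum = dx * (sum of f values)
= 4/5 * 384/5
= 1536/25 = 61.44

61.44


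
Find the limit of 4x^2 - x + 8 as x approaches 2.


Since polynomials are continuous, we use direct substitution.
lim(x->2) of 4x^2 - x + 8
= 4 * 2^2 - 1 * 2 + 8
= 16 - 2 + 8
= 22

22


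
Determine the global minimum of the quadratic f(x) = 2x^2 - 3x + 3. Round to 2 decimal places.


For a quadratic f(x) = ax^2 + bx + c with a > 0, the minimum is at the vertex.
Vertex x-coordinate: x = -b/(2a)
x = -(-3) / (2 * 2)
x = 3/4
Substitute back to find the minimum value:
f(3/4) = 2 * (3/4)^2 - 3 * (3/4) + 3
= 9/8 - 9/4 + 3
= 15/8 ≈ 1.88

1.88


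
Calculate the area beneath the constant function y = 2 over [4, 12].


The area under a constant function y = 2 is a rectangle.
Width = 12 - 4 = 8
Height = 2
Area = width * height
= 8 * 2
= 16

16


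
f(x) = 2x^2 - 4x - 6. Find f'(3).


Differentiate term by term using power and sum rules:
f(x) = 2x^2 - 4x - 6
f'(x) = 4x - 4
Substitute x = 3:
f'(3) = 4 * 3 - 4
= 12 - 4
= 8

8


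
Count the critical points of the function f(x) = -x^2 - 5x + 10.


Find where f'(x) = 0:
f'(x) = -2x - 5
Set f'(x) = 0:
-2x - 5 = 0
x = 5 / (-2) = -5/2
This is a linear equation in x, so there is exactly one solution.
Number of critical points: 1

1


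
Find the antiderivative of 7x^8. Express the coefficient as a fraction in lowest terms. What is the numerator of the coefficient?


Apply the power rule for integration:
integral of ax^n dx = a/(n+1) * x^(n+1) + C
integral of 7x^8 dx
= 7/9 * x^9 + C
The coefficient in lowest terms is 7/9, and its numerator is 7

7


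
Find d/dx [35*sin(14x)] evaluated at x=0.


Apply the chain rule to differentiate 35*sin(14x):
d/dx [35*sin(14x)]
= 35 * cos(14x) * d/dx(14x)
= 35 * 14 * cos(14x)
= 490 * cos(14x)
Evaluate at x = 0:
= 490 * cos(0)
= 490 * 1
= 490

490


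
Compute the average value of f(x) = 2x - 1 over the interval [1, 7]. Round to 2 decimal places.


Average value = 1/(b-a) * integral from a to b of f(x) dx
First compute the integral of 2x - 1:
F(x) = x^2 - x
F(7) = 1 * 49 - 1 * 7 = 42
F(1) = 1 * 1 - 1 * 1 = 0
Integral = 42 - 0 = 42
Average = 42 / (7 - 1) = 42 / 6
= 7 = 7.00

7.00


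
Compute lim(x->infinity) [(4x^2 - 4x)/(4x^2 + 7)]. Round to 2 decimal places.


For limits at infinity with equal-degree polynomials,
we compare leading coefficients.
Numerator leading term: 4x^2
Denominator leading term: 4x^2
Divide both by x^2:
lim = (4 - 4/x) / (4 + 7/x^2)
As x -> infinity, the 1/x and 1/x^2 terms vanish:
= 4/4 = 1 = 1.00

1.00


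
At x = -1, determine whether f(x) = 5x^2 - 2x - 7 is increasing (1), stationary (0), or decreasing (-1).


Compute f'(x) to determine behavior:
f'(x) = 10x - 2
f'(-1) = 10 * (-1) - 2
= -10 - 2
= -12
Since f'(-1) < 0, the function is decreasing (-1)

-1


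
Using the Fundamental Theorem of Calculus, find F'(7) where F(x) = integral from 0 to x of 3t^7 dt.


By the Fundamental Theorem of Calculus (Part 1):
If F(x) = integral from 0 to x of f(t) dt, then F'(x) = f(x)
Here f(t) = 3t^7
So F'(x) = 3x^7
Evaluate at x = 7:
F'(7) = 3 * 7^7
= 3 * 823543
= 2470629

2470629


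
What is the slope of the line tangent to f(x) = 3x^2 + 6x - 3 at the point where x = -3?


The slope of the tangent line equals f'(x) at the point.
f(x) = 3x^2 + 6x - 3
f'(x) = 6x + 6
At x = -3:
f'(-3) = 6 * (-3) + 6
= -18 + 6
= -12

-12


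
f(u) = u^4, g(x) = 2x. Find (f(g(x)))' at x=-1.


Using the chain rule: (f(g(x)))' = f'(g(x)) * g'(x)
First, find g(-1):
g(-1) = 2 * (-1) + 0 = -2
Next, f'(u) = 4u^3
And g'(x) = 2
So f'(g(-1)) * g'(-1)
= 4 * (-2)^3 * 2
= 4 * (-8) * 2
= -64

-64


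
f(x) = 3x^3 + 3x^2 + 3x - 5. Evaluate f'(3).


Differentiate f(x) = 3x^3 + 3x^2 + 3x - 5 term by term:
f'(x) = 9x^2 + 6x + 3
Substitute x = 3:
f'(3) = 9 * 3^2 + 6 * 3 + 3
= 81 + 18 + 3
= 102

102


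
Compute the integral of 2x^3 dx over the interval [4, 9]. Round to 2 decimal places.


Find the antiderivative of 2x^3:
F(x) = 2/4 * x^4
Apply the Fundamental Theorem of Calculus:
F(9) - F(4)
= 2/4 * 9^4 - 2/4 * 4^4
= 2/4 * (6561 - 256)
= 2/4 * 6305
= 6305/2 = 3152.50

3152.50


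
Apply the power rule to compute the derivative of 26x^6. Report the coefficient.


We apply the power rule: d/dx [ax^n] = a*n * x^(n-1)
d/dx [26x^6]
= 26 * 6 * x^(6-1)
= 156x^5
The coefficient is 156

156


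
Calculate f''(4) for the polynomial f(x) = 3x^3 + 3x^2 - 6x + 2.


First derivative:
f'(x) = 9x^2 + 6x - 6
Second derivative:
f''(x) = 18x + 6
Substitute x = 4:
f''(4) = 18 * 4 + 6
= 72 + 6
= 78

78


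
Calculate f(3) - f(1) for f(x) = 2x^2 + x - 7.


Net change = f(b) - f(a)
f(x) = 2x^2 + x - 7
Compute f(3):
f(3) = 2 * 3^2 + 1 * 3 - 7
= 18 + 3 - 7
= 14
Compute f(1):
f(1) = 2 * 1^2 + 1 * 1 - 7
= 2 + 1 - 7
= -4
Net change = 14 - (-4) = 18

18


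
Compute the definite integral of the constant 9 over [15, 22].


The integral of a constant k over [a, b] equals k * (b - a).
integral from 15 to 22 of 9 dx
= 9 * (22 - 15)
= 9 * 7
= 63

63


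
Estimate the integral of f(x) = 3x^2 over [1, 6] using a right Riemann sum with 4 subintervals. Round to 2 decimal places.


Right Riemann sum uses right endpoints of each subinterval.
Interval: [1, 6], n = 4
dx = (6 - 1) / 4 = 5/4
Right endpoints: [9/4, 7/2, 19/4, 6]
f values: [243/16, 147/4, 1083/16, 108]
Sum = dx * (sum of f values)
= 5/4 * 1821/8
= 9105/32 ≈ 284.53

284.53


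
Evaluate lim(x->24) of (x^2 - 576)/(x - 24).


Direct substitution gives 0/0, so we factor the numerator.
Factor: (x^2 - 576) = (x - 24)(x + 24)
Cancel the common factor (x - 24):
(x^2 - 576)/(x - 24) = (x + 24)
Now substitute x = 24:
= (24 + 24) = 48

48


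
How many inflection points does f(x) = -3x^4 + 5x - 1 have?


Inflection points occur where f''(x) = 0 and concavity changes.
f(x) = -3x^4 + 5x - 1
f'(x) = -12x^3 + 5
f''(x) = -36x^2
This is a quadratic in x. Use the discriminant to count real roots.
Discriminant = (0)^2 - 4 * (-36) * 0
= 0 - 0
= 0
Since discriminant = 0, f''(x) = 0 has a single repeated root.
At a repeated root the quadratic f''(x) touches zero but does not change sign, so concavity does not change.
Number of inflection points: 0

0


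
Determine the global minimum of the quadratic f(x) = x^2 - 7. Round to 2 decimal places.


For a quadratic f(x) = ax^2 + bx + c with a > 0, the minimum is at the vertex.
Vertex x-coordinate: x = -b/(2a)
x = -(0) / (2 * 1)
x = 0/2 = 0
Substitute back to find the minimum value:
f(0) = 1 * 0^2 + 0 * 0 - 7
= 0 + 0 - 7
= -7 = -7.00

-7.00


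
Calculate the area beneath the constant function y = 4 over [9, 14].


The area under a constant function y = 4 is a rectangle.
Width = 14 - 9 = 5
Height = 4
Area = width * height
= 5 * 4
= 20

20


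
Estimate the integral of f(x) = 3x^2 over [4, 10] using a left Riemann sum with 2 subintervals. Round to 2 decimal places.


Left Riemann sum uses left endpoints of each subinterval.
Interval: [4, 10], n = 2
dx = (10 - 4) / 2 = 3
Left endpoints: [4, 7]
f values: [48, 147]
Sum = dx * (sum of f values)
= 3 * 195
= 585 = 585.00

585.00


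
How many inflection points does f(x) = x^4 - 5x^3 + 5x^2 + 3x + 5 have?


Inflection points occur where f''(x) = 0 and concavity changes.
f(x) = x^4 - 5x^3 + 5x^2 + 3x + 5
f'(x) = 4x^3 - 15x^2 + 10x + 3
f''(x) = 12x^2 - 30x + 10
This is a quadratic in x. Use the discriminant to count real roots.
Discriminant = (-30)^2 - 4 * 12 * 10
= 900 - 480
= 420
Since discriminant > 0, f''(x) = 0 has 2 distinct real solutions.
A quadratic with two distinct real roots changes sign at each root, so concavity changes at both.
Number of inflection points: 2

2


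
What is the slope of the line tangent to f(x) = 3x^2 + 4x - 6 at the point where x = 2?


The slope of the tangent line equals f'(x) at the point.
f(x) = 3x^2 + 4x - 6
f'(x) = 6x + 4
At x = 2:
f'(2) = 6 * 2 + 4
= 12 + 4
= 16

16
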